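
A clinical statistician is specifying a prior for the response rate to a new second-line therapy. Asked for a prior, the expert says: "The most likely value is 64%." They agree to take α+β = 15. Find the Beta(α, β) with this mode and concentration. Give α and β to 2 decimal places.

For α,β > 1 the Beta mode is (α−1)/(α+β−2). With α+β = 15, the mode is (α−1)/13.
Set (α−1)/13 = 0.64 → α = 1 + 0.64·13 = 9.32.
β = 15 − α = 5.68.

α = 9.32, β = 5.68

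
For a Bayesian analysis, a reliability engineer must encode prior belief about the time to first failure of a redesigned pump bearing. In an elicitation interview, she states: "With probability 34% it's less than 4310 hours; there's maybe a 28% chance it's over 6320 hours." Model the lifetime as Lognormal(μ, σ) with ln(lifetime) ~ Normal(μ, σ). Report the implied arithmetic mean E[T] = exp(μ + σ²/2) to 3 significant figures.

If T ~ Lognormal(μ,σ) then ln T ~ Normal(μ,σ), so the p-quantile of ln T is μ + z_p·σ.
ln(4310) = 8.369 and ln(6320) = 8.751; z_{0.34} = -0.4125, z_{0.72} = 0.5828.
σ = (8.751 − 8.369)/(0.5828 − (-0.4125)) = 0.385.
μ = 8.369 − (-0.4125)·0.385 = 8.527.
E[T] = exp(μ + σ²/2) = exp(8.527 + 0.0740) = 5440 hours.

E[T] ≈ 5440 hours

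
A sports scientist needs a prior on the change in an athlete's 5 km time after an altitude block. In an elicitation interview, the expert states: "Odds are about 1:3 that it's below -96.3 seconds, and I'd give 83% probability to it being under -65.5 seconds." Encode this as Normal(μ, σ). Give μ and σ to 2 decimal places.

μ = -83.54, σ = 18.91

The p-quantile of Normal(μ,σ) is μ + z_p·σ, with z_{0.25} = -0.6745 and z_{0.83} = 0.9542.
Eliminate σ: μ = (z₂·x₁ − z₁·x₂)/(z₂ − z₁) = (0.9542·-96.3 − (-0.6745)·-65.5)/1.629 = -83.54.
Then σ = (x₂ − x₁)/(z₂ − z₁) = (-65.5 − -96.3)/1.629 = 18.91.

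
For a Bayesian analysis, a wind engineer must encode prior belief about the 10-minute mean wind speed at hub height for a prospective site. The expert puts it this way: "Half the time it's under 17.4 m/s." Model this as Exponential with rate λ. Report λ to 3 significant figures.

λ ≈ 0.0398

Exponential median = ln 2 / λ, so λ = ln 2 / 17.4 = 0.0398.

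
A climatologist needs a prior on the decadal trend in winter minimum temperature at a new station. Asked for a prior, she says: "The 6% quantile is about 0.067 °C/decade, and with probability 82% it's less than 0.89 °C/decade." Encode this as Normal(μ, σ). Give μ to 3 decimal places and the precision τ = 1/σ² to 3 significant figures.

μ = 0.585, τ = 9.01

The p-quantile of Normal(μ,σ) is μ + z_p·σ, with z_{0.06} = -1.555 and z_{0.82} = 0.9154.
Eliminate σ: μ = (z₂·x₁ − z₁·x₂)/(z₂ − z₁) = (0.9154·0.067 − (-1.555)·0.89)/2.47 = 0.585.
Then σ = (x₂ − x₁)/(z₂ − z₁) = (0.89 − 0.067)/2.47 = 0.333.
Precision τ = 1/σ² = 1/0.3332² = 9.01.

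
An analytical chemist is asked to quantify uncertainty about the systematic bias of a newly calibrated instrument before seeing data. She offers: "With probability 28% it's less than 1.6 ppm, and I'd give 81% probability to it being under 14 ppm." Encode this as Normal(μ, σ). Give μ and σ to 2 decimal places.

For Normal(μ,σ), the p-quantile is μ + z_p·σ. Here z_{0.28} = -0.5828, z_{0.81} = 0.8779.
So 1.6 = μ − 0.5828σ and 14 = μ + 0.8779σ.
Subtracting: σ = (14 − 1.6)/(0.8779 − (-0.5828)) = 8.49.
Then μ = 1.6 − (-0.5828)·8.49 = 6.55.

μ = 6.55, σ = 8.49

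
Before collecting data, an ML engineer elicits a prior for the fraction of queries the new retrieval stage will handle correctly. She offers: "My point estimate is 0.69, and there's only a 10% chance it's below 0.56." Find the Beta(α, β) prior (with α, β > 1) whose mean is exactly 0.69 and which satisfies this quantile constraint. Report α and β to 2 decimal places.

With mean 0.69 fixed, write α = 0.69s, β = 0.31s where s = α+β.
Need P(θ < 0.56) = 0.1 under Beta(0.69s, 0.31s). Normal approximation: (q−m)/√(m(1−m)/s) ≈ z_{0.1} = -1.28, so s ≈ 0.69·0.31·(-1.28)²/(0.56−0.69)² = 20.8.
At s = 20.8: P(θ<0.56) ≈ 0.104. Adjusting to match 0.1 gives s ≈ 21.59.
So α = 0.69·21.59 ≈ 14.89, β = 0.31·21.59 ≈ 6.69.

α ≈ 14.89, β ≈ 6.69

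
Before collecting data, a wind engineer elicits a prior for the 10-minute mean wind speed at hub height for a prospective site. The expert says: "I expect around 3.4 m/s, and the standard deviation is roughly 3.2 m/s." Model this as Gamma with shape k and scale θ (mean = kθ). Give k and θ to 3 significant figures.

For Gamma(k, scale θ): mean = kθ, variance = kθ², so CV = 1/√k.
CV = SD/mean = 3.2/3.4 = 0.9412, hence k = 1/CV² = 1.13.
Then θ = mean/k = 3.4/1.13 = 3.01.

k ≈ 1.13, θ ≈ 3.01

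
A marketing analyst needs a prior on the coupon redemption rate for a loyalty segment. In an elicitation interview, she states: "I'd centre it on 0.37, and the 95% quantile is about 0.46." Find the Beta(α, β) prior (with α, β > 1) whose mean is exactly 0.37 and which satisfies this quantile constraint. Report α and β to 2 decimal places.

With mean 0.37 fixed, write α = 0.37s, β = 0.63s where s = α+β.
Need P(θ < 0.46) = 0.95 under Beta(0.37s, 0.63s). Normal approximation: (q−m)/√(m(1−m)/s) ≈ z_{0.95} = 1.64, so s ≈ 0.37·0.63·(1.64)²/(0.46−0.37)² = 77.9.
At s = 77.9: P(θ<0.46) ≈ 0.947. Adjusting to match 0.95 gives s ≈ 80.24.
So α = 0.37·80.24 ≈ 29.69, β = 0.63·80.24 ≈ 50.55.

α ≈ 29.69, β ≈ 50.55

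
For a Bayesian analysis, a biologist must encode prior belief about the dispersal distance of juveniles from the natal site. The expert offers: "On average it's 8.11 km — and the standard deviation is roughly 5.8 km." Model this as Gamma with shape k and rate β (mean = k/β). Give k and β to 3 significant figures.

k ≈ 1.96, β ≈ 0.241

For Gamma(k, rate β): mean = k/β, variance = k/β², so CV = 1/√k.
CV = SD/mean = 5.8/8.11 = 0.7152, hence k = 1/CV² = 1.96.
Then β = k/mean = 1.96/8.11 = 0.241.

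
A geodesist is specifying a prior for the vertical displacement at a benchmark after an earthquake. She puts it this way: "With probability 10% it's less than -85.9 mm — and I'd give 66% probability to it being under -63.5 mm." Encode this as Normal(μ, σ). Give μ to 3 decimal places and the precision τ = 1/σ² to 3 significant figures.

The p-quantile of Normal(μ,σ) is μ + z_p·σ, with z_{0.1} = -1.282 and z_{0.66} = 0.4125.
Eliminate σ: μ = (z₂·x₁ − z₁·x₂)/(z₂ − z₁) = (0.4125·-85.9 − (-1.282)·-63.5)/1.694 = -68.954.
Then σ = (x₂ − x₁)/(z₂ − z₁) = (-63.5 − -85.9)/1.694 = 13.223.
Precision τ = 1/σ² = 1/13.22² = 0.00572.

μ = -68.954, τ = 0.00572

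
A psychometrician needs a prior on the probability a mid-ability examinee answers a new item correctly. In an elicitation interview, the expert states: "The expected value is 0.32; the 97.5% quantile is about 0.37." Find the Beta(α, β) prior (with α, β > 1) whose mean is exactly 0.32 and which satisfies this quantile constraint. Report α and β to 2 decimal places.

With mean 0.32 fixed, write α = 0.32s, β = 0.68s where s = α+β.
Need P(θ < 0.37) = 0.975 under Beta(0.32s, 0.68s). Normal approximation: (q−m)/√(m(1−m)/s) ≈ z_{0.975} = 1.96, so s ≈ 0.32·0.68·(1.96)²/(0.37−0.32)² = 334.4.
At s = 334.4: P(θ<0.37) ≈ 0.973. Adjusting to match 0.975 gives s ≈ 346.40.
So α = 0.32·346.40 ≈ 110.85, β = 0.68·346.40 ≈ 235.55.

α ≈ 110.85, β ≈ 235.55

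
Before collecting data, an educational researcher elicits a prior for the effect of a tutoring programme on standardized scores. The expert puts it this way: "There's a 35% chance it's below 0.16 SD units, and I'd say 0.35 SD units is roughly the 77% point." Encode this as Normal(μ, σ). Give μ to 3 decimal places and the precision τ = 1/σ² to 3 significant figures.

For Normal(μ,σ), the p-quantile is μ + z_p·σ. Here z_{0.35} = -0.3853, z_{0.77} = 0.7388.
So 0.16 = μ − 0.3853σ and 0.35 = μ + 0.7388σ.
Subtracting: σ = (0.35 − 0.16)/(0.7388 − (-0.3853)) = 0.169.
Then μ = 0.16 − (-0.3853)·0.169 = 0.225.
Precision τ = 1/σ² = 1/0.169² = 35.

μ = 0.225, τ = 35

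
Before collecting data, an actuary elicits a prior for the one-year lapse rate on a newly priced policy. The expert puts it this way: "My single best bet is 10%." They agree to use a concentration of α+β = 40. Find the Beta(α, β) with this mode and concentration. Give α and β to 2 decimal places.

For α,β > 1 the Beta mode is (α−1)/(α+β−2). With α+β = 40, the mode is (α−1)/38.
Set (α−1)/38 = 0.1 → α = 1 + 0.1·38 = 4.80.
β = 40 − α = 35.20.

α = 4.80, β = 35.20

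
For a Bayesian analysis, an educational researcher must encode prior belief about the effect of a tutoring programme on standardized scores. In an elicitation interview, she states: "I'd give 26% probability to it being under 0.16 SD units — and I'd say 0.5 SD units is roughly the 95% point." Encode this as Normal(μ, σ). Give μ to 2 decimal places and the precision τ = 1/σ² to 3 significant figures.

The p-quantile of Normal(μ,σ) is μ + z_p·σ, with z_{0.26} = -0.6433 and z_{0.95} = 1.645.
Eliminate σ: μ = (z₂·x₁ − z₁·x₂)/(z₂ − z₁) = (1.645·0.16 − (-0.6433)·0.5)/2.288 = 0.26.
Then σ = (x₂ − x₁)/(z₂ − z₁) = (0.5 − 0.16)/2.288 = 0.15.
Precision τ = 1/σ² = 1/0.1486² = 45.3.

μ = 0.26, τ = 45.3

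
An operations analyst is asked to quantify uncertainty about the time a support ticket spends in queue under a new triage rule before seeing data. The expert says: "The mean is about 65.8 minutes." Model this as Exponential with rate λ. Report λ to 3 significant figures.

λ ≈ 0.0152

Exponential mean = 1/λ, so λ = 1/65.8 = 0.0152.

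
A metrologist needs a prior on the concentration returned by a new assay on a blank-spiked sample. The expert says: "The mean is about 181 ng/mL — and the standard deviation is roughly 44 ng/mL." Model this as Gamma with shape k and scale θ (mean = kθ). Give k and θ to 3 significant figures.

For Gamma(k, scale θ): mean = kθ, variance = kθ², so CV = 1/√k.
CV = SD/mean = 44/181 = 0.2431, hence k = 1/CV² = 16.9.
Then θ = mean/k = 181/16.9 = 10.7.

k ≈ 16.9, θ ≈ 10.7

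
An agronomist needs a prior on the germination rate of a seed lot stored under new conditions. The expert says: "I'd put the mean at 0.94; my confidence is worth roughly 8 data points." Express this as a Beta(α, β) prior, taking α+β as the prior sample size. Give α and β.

Under the effective-sample-size interpretation, Beta(α, β) has prior mean α/(α+β) and prior sample size α+β.
So α+β = 8 and α/(α+β) = 0.94, giving α = 0.94·8 = 7.52 and β = 8 − 7.52 = 0.48.

α = 7.52, β = 0.48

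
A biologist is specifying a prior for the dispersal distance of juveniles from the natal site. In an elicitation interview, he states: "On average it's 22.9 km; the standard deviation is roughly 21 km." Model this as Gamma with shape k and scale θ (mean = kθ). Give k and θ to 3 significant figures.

For Gamma(k, scale θ): mean = kθ, variance = kθ², so CV = 1/√k.
CV = SD/mean = 21/22.9 = 0.917, hence k = 1/CV² = 1.19.
Then θ = mean/k = 22.9/1.19 = 19.3.

k ≈ 1.19, θ ≈ 19.3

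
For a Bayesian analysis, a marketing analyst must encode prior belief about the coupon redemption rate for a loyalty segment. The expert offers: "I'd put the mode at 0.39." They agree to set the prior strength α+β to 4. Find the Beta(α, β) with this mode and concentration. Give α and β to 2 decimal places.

For α,β > 1 the Beta mode is (α−1)/(α+β−2). With α+β = 4, the mode is (α−1)/2.
Set (α−1)/2 = 0.39 → α = 1 + 0.39·2 = 1.78.
β = 4 − α = 2.22.

α = 1.78, β = 2.22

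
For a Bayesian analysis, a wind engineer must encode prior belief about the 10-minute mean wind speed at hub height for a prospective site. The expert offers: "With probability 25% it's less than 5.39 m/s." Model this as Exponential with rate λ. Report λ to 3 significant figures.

λ ≈ 0.0534

P(T < 5.39) = 1 − e^(−λ·5.39) = 0.25, so λ = −ln(1−0.25)/5.39 = −ln(0.75)/5.39 = 0.0534.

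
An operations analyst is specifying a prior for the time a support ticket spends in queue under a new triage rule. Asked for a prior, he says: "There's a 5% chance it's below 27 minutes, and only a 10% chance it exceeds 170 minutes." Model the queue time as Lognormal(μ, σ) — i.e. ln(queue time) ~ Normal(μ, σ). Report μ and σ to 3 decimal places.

If T ~ Lognormal(μ,σ) then ln T ~ Normal(μ,σ), so the p-quantile of ln T is μ + z_p·σ.
ln(27) = 3.296 and ln(170) = 5.136; z_{0.05} = -1.645, z_{0.9} = 1.282.
σ = (5.136 − 3.296)/(1.282 − (-1.645)) = 0.629.
μ = 3.296 − (-1.645)·0.629 = 4.330.

μ ≈ 4.330, σ ≈ 0.629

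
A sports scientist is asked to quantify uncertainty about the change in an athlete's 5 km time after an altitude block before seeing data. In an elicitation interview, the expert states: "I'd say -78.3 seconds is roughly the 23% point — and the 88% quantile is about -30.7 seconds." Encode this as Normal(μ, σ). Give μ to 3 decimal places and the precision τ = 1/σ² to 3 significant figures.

μ = -59.924, τ = 0.00162

The p-quantile of Normal(μ,σ) is μ + z_p·σ, with z_{0.23} = -0.7388 and z_{0.88} = 1.175.
Eliminate σ: μ = (z₂·x₁ − z₁·x₂)/(z₂ − z₁) = (1.175·-78.3 − (-0.7388)·-30.7)/1.914 = -59.924.
Then σ = (x₂ − x₁)/(z₂ − z₁) = (-30.7 − -78.3)/1.914 = 24.872.
Precision τ = 1/σ² = 1/24.87² = 0.00162.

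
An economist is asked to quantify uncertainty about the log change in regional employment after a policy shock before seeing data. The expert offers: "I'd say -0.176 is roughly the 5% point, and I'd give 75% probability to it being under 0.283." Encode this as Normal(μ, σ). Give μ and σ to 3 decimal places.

The p-quantile of Normal(μ,σ) is μ + z_p·σ, with z_{0.05} = -1.645 and z_{0.75} = 0.6745.
Eliminate σ: μ = (z₂·x₁ − z₁·x₂)/(z₂ − z₁) = (0.6745·-0.176 − (-1.645)·0.283)/2.319 = 0.150.
Then σ = (x₂ − x₁)/(z₂ − z₁) = (0.283 − -0.176)/2.319 = 0.198.

μ = 0.150, σ = 0.198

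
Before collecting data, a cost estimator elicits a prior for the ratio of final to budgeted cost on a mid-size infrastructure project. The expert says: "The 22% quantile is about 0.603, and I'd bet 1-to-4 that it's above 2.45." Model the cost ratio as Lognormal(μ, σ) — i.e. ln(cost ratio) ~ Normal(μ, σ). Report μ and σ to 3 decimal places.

μ ≈ 0.165, σ ≈ 0.869

If T ~ Lognormal(μ,σ) then ln T ~ Normal(μ,σ), so the p-quantile of ln T is μ + z_p·σ.
ln(0.603) = -0.5058 and ln(2.45) = 0.8961; z_{0.22} = -0.7722, z_{0.8} = 0.8416.
σ = (0.8961 − -0.5058)/(0.8416 − (-0.7722)) = 0.869.
μ = -0.5058 − (-0.7722)·0.869 = 0.165.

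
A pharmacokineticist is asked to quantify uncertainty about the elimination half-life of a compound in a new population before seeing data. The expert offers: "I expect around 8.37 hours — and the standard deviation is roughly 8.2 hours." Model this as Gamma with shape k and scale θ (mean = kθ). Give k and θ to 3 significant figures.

For Gamma(k, scale θ): mean = kθ, variance = kθ², so CV = 1/√k.
CV = SD/mean = 8.2/8.37 = 0.9797, hence k = 1/CV² = 1.04.
Then θ = mean/k = 8.37/1.04 = 8.03.

k ≈ 1.04, θ ≈ 8.03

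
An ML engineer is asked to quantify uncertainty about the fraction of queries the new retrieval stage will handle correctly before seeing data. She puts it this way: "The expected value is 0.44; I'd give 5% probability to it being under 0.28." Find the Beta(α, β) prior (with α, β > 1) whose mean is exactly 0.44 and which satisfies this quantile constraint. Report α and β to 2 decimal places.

With mean 0.44 fixed, write α = 0.44s, β = 0.56s where s = α+β.
Need P(θ < 0.28) = 0.05 under Beta(0.44s, 0.56s). Normal approximation: (q−m)/√(m(1−m)/s) ≈ z_{0.05} = -1.64, so s ≈ 0.44·0.56·(-1.64)²/(0.28−0.44)² = 26.0.
At s = 26.0: P(θ<0.28) ≈ 0.044. Adjusting to match 0.05 gives s ≈ 24.23.
So α = 0.44·24.23 ≈ 10.66, β = 0.56·24.23 ≈ 13.57.

α ≈ 10.66, β ≈ 13.57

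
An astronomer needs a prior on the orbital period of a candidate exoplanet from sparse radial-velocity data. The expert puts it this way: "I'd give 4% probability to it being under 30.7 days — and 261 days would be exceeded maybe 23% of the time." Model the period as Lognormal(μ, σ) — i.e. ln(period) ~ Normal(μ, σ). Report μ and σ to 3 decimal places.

If T ~ Lognormal(μ,σ) then ln T ~ Normal(μ,σ), so the p-quantile of ln T is μ + z_p·σ.
ln(30.7) = 3.424 and ln(261) = 5.565; z_{0.04} = -1.751, z_{0.77} = 0.7388.
σ = (5.565 − 3.424)/(0.7388 − (-1.751)) = 0.860.
μ = 3.424 − (-1.751)·0.860 = 4.929.

μ ≈ 4.929, σ ≈ 0.860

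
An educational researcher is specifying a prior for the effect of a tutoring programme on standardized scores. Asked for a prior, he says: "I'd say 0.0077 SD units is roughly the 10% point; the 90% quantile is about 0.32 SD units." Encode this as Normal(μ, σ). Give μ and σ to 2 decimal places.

μ = 0.16, σ = 0.12

For Normal(μ,σ), the p-quantile is μ + z_p·σ. Here z_{0.1} = -1.282, z_{0.9} = 1.282.
So 0.0077 = μ − 1.282σ and 0.32 = μ + 1.282σ.
Subtracting: σ = (0.32 − 0.0077)/(1.282 − (-1.282)) = 0.12.
Then μ = 0.0077 − (-1.282)·0.12 = 0.16.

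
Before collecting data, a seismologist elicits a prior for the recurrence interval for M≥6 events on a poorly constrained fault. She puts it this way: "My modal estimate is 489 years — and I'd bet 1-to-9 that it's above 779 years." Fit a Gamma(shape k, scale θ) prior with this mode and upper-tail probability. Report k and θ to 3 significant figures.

Gamma(k,θ) with k>1 has mode (k−1)θ, so θ = 489/(k−1).
Need P(X < 779) = 0.9 with θ tied to k this way. Start at k = 2, θ = 489: P(X<779) ≈ 0.473.
Too low — raise k to concentrate. Iterating converges to k ≈ 9.66.
Then θ = 489/(9.66−1) ≈ 56.5.

k ≈ 9.66, θ ≈ 56.5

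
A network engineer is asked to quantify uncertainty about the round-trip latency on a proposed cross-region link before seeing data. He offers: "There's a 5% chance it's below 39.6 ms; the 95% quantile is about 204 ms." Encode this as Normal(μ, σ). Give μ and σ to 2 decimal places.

The p-quantile of Normal(μ,σ) is μ + z_p·σ, with z_{0.05} = -1.645 and z_{0.95} = 1.645.
Eliminate σ: μ = (z₂·x₁ − z₁·x₂)/(z₂ − z₁) = (1.645·39.6 − (-1.645)·204)/3.29 = 121.80.
Then σ = (x₂ − x₁)/(z₂ − z₁) = (204 − 39.6)/3.29 = 49.97.

μ = 121.80, σ = 49.97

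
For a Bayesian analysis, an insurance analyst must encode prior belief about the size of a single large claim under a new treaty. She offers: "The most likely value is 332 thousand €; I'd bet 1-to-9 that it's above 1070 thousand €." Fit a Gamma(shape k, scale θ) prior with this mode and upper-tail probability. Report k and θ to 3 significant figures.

Gamma(k,θ) with k>1 has mode (k−1)θ, so θ = 332/(k−1).
Need P(X < 1070) = 0.9 with θ tied to k this way. Start at k = 2, θ = 332: P(X<1070) ≈ 0.832.
Too low — raise k to concentrate. Iterating converges to k ≈ 2.38.
Then θ = 332/(2.38−1) ≈ 241.

k ≈ 2.38, θ ≈ 241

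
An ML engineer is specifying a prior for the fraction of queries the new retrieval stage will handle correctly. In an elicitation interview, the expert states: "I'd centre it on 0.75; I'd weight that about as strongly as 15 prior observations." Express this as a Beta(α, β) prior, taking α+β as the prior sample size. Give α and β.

α = 11.25, β = 3.75

Under the effective-sample-size interpretation, Beta(α, β) has prior mean α/(α+β) and prior sample size α+β.
So α+β = 15 and α/(α+β) = 0.75, giving α = 0.75·15 = 11.25 and β = 15 − 11.25 = 3.75.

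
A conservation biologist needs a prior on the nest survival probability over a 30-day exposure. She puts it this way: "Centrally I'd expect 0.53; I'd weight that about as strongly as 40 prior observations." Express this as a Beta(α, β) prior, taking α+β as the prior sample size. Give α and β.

Under the effective-sample-size interpretation, Beta(α, β) has prior mean α/(α+β) and prior sample size α+β.
So α+β = 40 and α/(α+β) = 0.53, giving α = 0.53·40 = 21.2 and β = 40 − 21.2 = 18.8.

α = 21.2, β = 18.8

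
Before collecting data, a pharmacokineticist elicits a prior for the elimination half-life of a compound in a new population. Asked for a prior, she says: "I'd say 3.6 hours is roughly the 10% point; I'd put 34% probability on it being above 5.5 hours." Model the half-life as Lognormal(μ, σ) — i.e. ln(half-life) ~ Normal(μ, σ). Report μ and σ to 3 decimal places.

If T ~ Lognormal(μ,σ) then ln T ~ Normal(μ,σ), so the p-quantile of ln T is μ + z_p·σ.
ln(3.6) = 1.281 and ln(5.5) = 1.705; z_{0.1} = -1.282, z_{0.66} = 0.4125.
σ = (1.705 − 1.281)/(0.4125 − (-1.282)) = 0.250.
μ = 1.281 − (-1.282)·0.250 = 1.602.

μ ≈ 1.602, σ ≈ 0.250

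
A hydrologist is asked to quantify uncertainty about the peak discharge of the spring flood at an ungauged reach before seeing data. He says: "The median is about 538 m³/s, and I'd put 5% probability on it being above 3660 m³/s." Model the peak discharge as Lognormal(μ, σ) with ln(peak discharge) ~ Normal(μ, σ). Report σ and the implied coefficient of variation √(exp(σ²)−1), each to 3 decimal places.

σ ≈ 1.166, CV ≈ 1.700

If T ~ Lognormal(μ,σ) then ln T ~ Normal(μ,σ), so the p-quantile of ln T is μ + z_p·σ.
ln(538) = 6.288 and ln(3660) = 8.205; z_{0.5} = 0, z_{0.95} = 1.645.
σ = (8.205 − 6.288)/(1.645 − (0)) = 1.166.
μ = 6.288 − (0)·1.166 = 6.288.
CV = √(exp(σ²)−1) = √(exp(1.3588)−1) = 1.700.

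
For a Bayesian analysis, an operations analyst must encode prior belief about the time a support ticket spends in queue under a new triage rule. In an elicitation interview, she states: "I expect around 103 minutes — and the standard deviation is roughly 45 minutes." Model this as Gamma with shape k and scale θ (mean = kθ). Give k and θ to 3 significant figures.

k ≈ 5.24, θ ≈ 19.7

For Gamma(k, scale θ): mean = kθ, variance = kθ², so CV = 1/√k.
CV = SD/mean = 45/103 = 0.4369, hence k = 1/CV² = 5.24.
Then θ = mean/k = 103/5.24 = 19.7.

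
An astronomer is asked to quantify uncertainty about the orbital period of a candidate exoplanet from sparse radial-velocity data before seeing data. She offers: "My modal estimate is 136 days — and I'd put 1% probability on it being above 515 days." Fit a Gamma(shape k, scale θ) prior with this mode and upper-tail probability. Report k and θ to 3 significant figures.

k ≈ 3.39, θ ≈ 56.8

Gamma(k,θ) with k>1 has mode (k−1)θ, so θ = 136/(k−1).
Need P(X < 515) = 0.99 with θ tied to k this way. Start at k = 2, θ = 136: P(X<515) ≈ 0.891.
Too low — raise k to concentrate. Iterating converges to k ≈ 3.39.
Then θ = 136/(3.39−1) ≈ 56.8.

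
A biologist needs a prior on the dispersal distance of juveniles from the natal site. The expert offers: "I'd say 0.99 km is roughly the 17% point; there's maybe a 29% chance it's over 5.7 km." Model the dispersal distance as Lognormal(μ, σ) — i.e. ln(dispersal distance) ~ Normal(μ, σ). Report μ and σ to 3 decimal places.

If T ~ Lognormal(μ,σ) then ln T ~ Normal(μ,σ), so the p-quantile of ln T is μ + z_p·σ.
ln(0.99) = -0.01005 and ln(5.7) = 1.74; z_{0.17} = -0.9542, z_{0.71} = 0.5534.
σ = (1.74 − -0.01005)/(0.5534 − (-0.9542)) = 1.161.
μ = -0.01005 − (-0.9542)·1.161 = 1.098.

μ ≈ 1.098, σ ≈ 1.161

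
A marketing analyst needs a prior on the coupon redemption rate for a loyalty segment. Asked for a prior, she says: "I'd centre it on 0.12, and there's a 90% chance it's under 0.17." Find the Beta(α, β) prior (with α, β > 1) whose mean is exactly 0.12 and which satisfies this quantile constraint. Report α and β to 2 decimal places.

With mean 0.12 fixed, write α = 0.12s, β = 0.88s where s = α+β.
Need P(θ < 0.17) = 0.9 under Beta(0.12s, 0.88s). Normal approximation: (q−m)/√(m(1−m)/s) ≈ z_{0.9} = 1.28, so s ≈ 0.12·0.88·(1.28)²/(0.17−0.12)² = 69.4.
At s = 69.4: P(θ<0.17) ≈ 0.894. Adjusting to match 0.9 gives s ≈ 74.03.
So α = 0.12·74.03 ≈ 8.88, β = 0.88·74.03 ≈ 65.14.

α ≈ 8.88, β ≈ 65.14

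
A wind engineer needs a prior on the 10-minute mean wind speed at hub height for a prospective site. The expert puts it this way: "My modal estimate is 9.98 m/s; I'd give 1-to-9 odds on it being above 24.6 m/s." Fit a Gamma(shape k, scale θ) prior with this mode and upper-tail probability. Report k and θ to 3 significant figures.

Gamma(k,θ) with k>1 has mode (k−1)θ, so θ = 9.98/(k−1).
Need P(X < 24.6) = 0.9 with θ tied to k this way. Start at k = 2, θ = 9.98: P(X<24.6) ≈ 0.705.
Too low — raise k to concentrate. Iterating converges to k ≈ 3.36.
Then θ = 9.98/(3.36−1) ≈ 4.23.

k ≈ 3.36, θ ≈ 4.23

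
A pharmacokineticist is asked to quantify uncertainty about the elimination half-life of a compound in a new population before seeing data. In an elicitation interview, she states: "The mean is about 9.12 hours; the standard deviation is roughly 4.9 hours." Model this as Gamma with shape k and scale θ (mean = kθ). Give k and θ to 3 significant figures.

k ≈ 3.46, θ ≈ 2.63

For Gamma(k, scale θ): mean = kθ, variance = kθ², so CV = 1/√k.
CV = SD/mean = 4.9/9.12 = 0.5373, hence k = 1/CV² = 3.46.
Then θ = mean/k = 9.12/3.46 = 2.63.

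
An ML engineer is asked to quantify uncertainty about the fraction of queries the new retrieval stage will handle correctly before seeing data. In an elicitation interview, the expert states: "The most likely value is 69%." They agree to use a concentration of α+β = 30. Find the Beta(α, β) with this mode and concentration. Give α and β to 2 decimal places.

For α,β > 1 the Beta mode is (α−1)/(α+β−2). With α+β = 30, the mode is (α−1)/28.
Set (α−1)/28 = 0.69 → α = 1 + 0.69·28 = 20.32.
β = 30 − α = 9.68.

α = 20.32, β = 9.68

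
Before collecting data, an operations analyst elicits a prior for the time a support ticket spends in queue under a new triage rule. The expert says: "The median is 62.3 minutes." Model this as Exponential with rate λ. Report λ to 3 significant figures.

Exponential median = ln 2 / λ, so λ = ln 2 / 62.3 = 0.0111.

λ ≈ 0.0111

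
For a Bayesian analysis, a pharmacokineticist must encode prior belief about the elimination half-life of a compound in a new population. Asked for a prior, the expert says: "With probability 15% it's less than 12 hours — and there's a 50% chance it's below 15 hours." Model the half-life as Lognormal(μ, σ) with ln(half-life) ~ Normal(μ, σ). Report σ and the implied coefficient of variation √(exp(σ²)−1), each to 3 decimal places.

σ ≈ 0.215, CV ≈ 0.218

If T ~ Lognormal(μ,σ) then ln T ~ Normal(μ,σ), so the p-quantile of ln T is μ + z_p·σ.
ln(12) = 2.485 and ln(15) = 2.708; z_{0.15} = -1.036, z_{0.5} = 0.
σ = (2.708 − 2.485)/(0 − (-1.036)) = 0.215.
μ = 2.485 − (-1.036)·0.215 = 2.708.
CV = √(exp(σ²)−1) = √(exp(0.0464)−1) = 0.218.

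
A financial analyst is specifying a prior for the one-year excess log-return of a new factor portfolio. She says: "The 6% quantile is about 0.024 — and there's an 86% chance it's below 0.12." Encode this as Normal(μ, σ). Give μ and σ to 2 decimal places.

For Normal(μ,σ), the p-quantile is μ + z_p·σ. Here z_{0.06} = -1.555, z_{0.86} = 1.08.
So 0.024 = μ − 1.555σ and 0.12 = μ + 1.08σ.
Subtracting: σ = (0.12 − 0.024)/(1.08 − (-1.555)) = 0.04.
Then μ = 0.024 − (-1.555)·0.04 = 0.08.

μ = 0.08, σ = 0.04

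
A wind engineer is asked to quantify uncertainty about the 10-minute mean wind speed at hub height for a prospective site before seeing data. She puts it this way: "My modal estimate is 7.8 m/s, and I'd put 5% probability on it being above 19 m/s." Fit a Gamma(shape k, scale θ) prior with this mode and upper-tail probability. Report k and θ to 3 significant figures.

k ≈ 4.44, θ ≈ 2.27

Gamma(k,θ) with k>1 has mode (k−1)θ, so θ = 7.8/(k−1).
Need P(X < 19) = 0.95 with θ tied to k this way. Start at k = 2, θ = 7.8: P(X<19) ≈ 0.699.
Too low — raise k to concentrate. Iterating converges to k ≈ 4.44.
Then θ = 7.8/(4.44−1) ≈ 2.27.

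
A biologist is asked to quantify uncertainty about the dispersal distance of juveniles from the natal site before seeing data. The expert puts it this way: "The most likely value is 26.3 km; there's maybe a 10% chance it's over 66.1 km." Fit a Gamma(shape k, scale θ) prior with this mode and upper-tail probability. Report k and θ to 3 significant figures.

k ≈ 3.26, θ ≈ 11.6

Gamma(k,θ) with k>1 has mode (k−1)θ, so θ = 26.3/(k−1).
Need P(X < 66.1) = 0.9 with θ tied to k this way. Start at k = 2, θ = 26.3: P(X<66.1) ≈ 0.715.
Too low — raise k to concentrate. Iterating converges to k ≈ 3.26.
Then θ = 26.3/(3.26−1) ≈ 11.6.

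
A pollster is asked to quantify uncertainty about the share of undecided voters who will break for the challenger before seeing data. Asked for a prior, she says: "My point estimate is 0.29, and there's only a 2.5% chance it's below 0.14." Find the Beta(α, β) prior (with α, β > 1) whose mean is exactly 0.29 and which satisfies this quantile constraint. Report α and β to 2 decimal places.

With mean 0.29 fixed, write α = 0.29s, β = 0.71s where s = α+β.
Need P(θ < 0.14) = 0.025 under Beta(0.29s, 0.71s). Normal approximation: (q−m)/√(m(1−m)/s) ≈ z_{0.025} = -1.96, so s ≈ 0.29·0.71·(-1.96)²/(0.14−0.29)² = 35.2.
At s = 35.2: P(θ<0.14) ≈ 0.013. Adjusting to match 0.025 gives s ≈ 27.66.
So α = 0.29·27.66 ≈ 8.02, β = 0.71·27.66 ≈ 19.64.

α ≈ 8.02, β ≈ 19.64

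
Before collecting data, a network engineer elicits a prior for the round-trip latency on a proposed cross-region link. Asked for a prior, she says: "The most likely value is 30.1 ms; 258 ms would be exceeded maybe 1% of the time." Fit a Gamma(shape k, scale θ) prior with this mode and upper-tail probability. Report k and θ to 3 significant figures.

k ≈ 1.71, θ ≈ 42.4

Gamma(k,θ) with k>1 has mode (k−1)θ, so θ = 30.1/(k−1).
Need P(X < 258) = 0.99 with θ tied to k this way. Start at k = 2, θ = 30.1: P(X<258) ≈ 0.998.
Too high — lower k to spread out. Iterating converges to k ≈ 1.71.
Then θ = 30.1/(1.71−1) ≈ 42.4.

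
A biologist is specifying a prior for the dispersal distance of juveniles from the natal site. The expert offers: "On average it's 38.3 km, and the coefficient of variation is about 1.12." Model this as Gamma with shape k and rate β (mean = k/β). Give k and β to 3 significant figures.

For Gamma(k, rate β): mean = k/β, variance = k/β², so CV = 1/√k.
CV = 1.12, hence k = 1/CV² = 0.797.
Then β = k/mean = 0.797/38.3 = 0.0208.

k ≈ 0.797, β ≈ 0.0208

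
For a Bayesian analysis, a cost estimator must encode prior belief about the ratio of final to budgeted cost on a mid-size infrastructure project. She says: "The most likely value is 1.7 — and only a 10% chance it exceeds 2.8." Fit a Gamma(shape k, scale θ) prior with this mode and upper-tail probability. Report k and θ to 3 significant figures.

Gamma(k,θ) with k>1 has mode (k−1)θ, so θ = 1.7/(k−1).
Need P(X < 2.8) = 0.9 with θ tied to k this way. Start at k = 2, θ = 1.7: P(X<2.8) ≈ 0.490.
Too low — raise k to concentrate. Iterating converges to k ≈ 8.57.
Then θ = 1.7/(8.57−1) ≈ 0.224.

k ≈ 8.57, θ ≈ 0.224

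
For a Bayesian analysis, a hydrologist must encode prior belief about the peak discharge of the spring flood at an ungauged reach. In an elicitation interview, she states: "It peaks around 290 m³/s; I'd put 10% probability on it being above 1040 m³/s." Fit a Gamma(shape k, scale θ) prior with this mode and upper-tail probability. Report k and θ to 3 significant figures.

k ≈ 2.14, θ ≈ 254

Gamma(k,θ) with k>1 has mode (k−1)θ, so θ = 290/(k−1).
Need P(X < 1040) = 0.9 with θ tied to k this way. Start at k = 2, θ = 290: P(X<1040) ≈ 0.873.
Too low — raise k to concentrate. Iterating converges to k ≈ 2.14.
Then θ = 290/(2.14−1) ≈ 254.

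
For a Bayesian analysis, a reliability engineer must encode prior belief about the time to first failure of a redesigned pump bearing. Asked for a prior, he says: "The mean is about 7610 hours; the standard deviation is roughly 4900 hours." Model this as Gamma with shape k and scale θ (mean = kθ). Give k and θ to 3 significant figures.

k ≈ 2.41, θ ≈ 3160

For Gamma(k, scale θ): mean = kθ, variance = kθ², so CV = 1/√k.
CV = SD/mean = 4900/7610 = 0.6439, hence k = 1/CV² = 2.41.
Then θ = mean/k = 7610/2.41 = 3160.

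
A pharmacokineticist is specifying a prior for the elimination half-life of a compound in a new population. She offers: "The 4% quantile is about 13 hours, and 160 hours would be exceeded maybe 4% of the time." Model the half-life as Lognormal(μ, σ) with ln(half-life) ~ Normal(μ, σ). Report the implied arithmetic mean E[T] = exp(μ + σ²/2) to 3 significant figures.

E[T] ≈ 59 hours

If T ~ Lognormal(μ,σ) then ln T ~ Normal(μ,σ), so the p-quantile of ln T is μ + z_p·σ.
ln(13) = 2.565 and ln(160) = 5.075; z_{0.04} = -1.751, z_{0.96} = 1.751.
σ = (5.075 − 2.565)/(1.751 − (-1.751)) = 0.717.
μ = 2.565 − (-1.751)·0.717 = 3.820.
E[T] = exp(μ + σ²/2) = exp(3.820 + 0.2570) = 59 hours.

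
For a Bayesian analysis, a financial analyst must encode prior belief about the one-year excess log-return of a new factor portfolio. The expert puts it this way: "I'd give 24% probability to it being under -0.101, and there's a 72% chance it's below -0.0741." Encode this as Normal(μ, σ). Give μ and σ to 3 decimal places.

The p-quantile of Normal(μ,σ) is μ + z_p·σ, with z_{0.24} = -0.7063 and z_{0.72} = 0.5828.
Eliminate σ: μ = (z₂·x₁ − z₁·x₂)/(z₂ − z₁) = (0.5828·-0.101 − (-0.7063)·-0.0741)/1.289 = -0.086.
Then σ = (x₂ − x₁)/(z₂ − z₁) = (-0.0741 − -0.101)/1.289 = 0.021.

μ = -0.086, σ = 0.021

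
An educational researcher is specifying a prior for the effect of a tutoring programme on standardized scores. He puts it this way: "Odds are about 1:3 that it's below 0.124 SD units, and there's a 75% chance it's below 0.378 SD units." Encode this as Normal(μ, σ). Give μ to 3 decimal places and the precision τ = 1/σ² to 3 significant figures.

The p-quantile of Normal(μ,σ) is μ + z_p·σ, with z_{0.25} = -0.6745 and z_{0.75} = 0.6745.
Eliminate σ: μ = (z₂·x₁ − z₁·x₂)/(z₂ − z₁) = (0.6745·0.124 − (-0.6745)·0.378)/1.349 = 0.251.
Then σ = (x₂ − x₁)/(z₂ − z₁) = (0.378 − 0.124)/1.349 = 0.188.
Precision τ = 1/σ² = 1/0.1883² = 28.2.

μ = 0.251, τ = 28.2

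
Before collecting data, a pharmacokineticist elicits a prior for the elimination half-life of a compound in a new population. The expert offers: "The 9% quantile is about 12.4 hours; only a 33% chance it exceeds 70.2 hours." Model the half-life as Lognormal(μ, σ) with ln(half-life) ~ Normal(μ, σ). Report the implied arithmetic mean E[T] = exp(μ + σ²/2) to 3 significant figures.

If T ~ Lognormal(μ,σ) then ln T ~ Normal(μ,σ), so the p-quantile of ln T is μ + z_p·σ.
ln(12.4) = 2.518 and ln(70.2) = 4.251; z_{0.09} = -1.341, z_{0.67} = 0.4399.
σ = (4.251 − 2.518)/(0.4399 − (-1.341)) = 0.974.
μ = 2.518 − (-1.341)·0.974 = 3.823.
E[T] = exp(μ + σ²/2) = exp(3.823 + 0.4739) = 73.5 hours.

E[T] ≈ 73.5 hours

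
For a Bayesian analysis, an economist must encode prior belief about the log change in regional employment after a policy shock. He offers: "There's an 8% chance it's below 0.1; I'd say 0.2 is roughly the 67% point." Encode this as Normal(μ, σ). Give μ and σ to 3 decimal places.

μ = 0.176, σ = 0.054

For Normal(μ,σ), the p-quantile is μ + z_p·σ. Here z_{0.08} = -1.405, z_{0.67} = 0.4399.
So 0.1 = μ − 1.405σ and 0.2 = μ + 0.4399σ.
Subtracting: σ = (0.2 − 0.1)/(0.4399 − (-1.405)) = 0.054.
Then μ = 0.1 − (-1.405)·0.054 = 0.176.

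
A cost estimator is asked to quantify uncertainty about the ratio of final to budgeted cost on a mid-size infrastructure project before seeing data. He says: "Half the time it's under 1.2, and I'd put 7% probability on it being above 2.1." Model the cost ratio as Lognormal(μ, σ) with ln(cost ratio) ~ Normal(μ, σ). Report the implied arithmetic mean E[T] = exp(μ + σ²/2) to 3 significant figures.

E[T] ≈ 1.29

If T ~ Lognormal(μ,σ) then ln T ~ Normal(μ,σ), so the p-quantile of ln T is μ + z_p·σ.
ln(1.2) = 0.1823 and ln(2.1) = 0.7419; z_{0.5} = 0, z_{0.93} = 1.476.
σ = (0.7419 − 0.1823)/(1.476 − (0)) = 0.379.
μ = 0.1823 − (0)·0.379 = 0.182.
E[T] = exp(μ + σ²/2) = exp(0.182 + 0.0719) = 1.29.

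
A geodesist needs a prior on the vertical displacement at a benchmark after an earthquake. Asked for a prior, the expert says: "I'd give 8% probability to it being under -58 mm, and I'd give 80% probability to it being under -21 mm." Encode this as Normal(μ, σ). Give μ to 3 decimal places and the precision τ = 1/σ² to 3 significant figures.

μ = -34.860, τ = 0.00369

The p-quantile of Normal(μ,σ) is μ + z_p·σ, with z_{0.08} = -1.405 and z_{0.8} = 0.8416.
Eliminate σ: μ = (z₂·x₁ − z₁·x₂)/(z₂ − z₁) = (0.8416·-58 − (-1.405)·-21)/2.247 = -34.860.
Then σ = (x₂ − x₁)/(z₂ − z₁) = (-21 − -58)/2.247 = 16.469.
Precision τ = 1/σ² = 1/16.47² = 0.00369.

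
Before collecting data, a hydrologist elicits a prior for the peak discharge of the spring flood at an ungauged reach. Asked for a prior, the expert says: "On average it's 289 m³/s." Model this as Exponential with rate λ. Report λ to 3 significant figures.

Exponential mean = 1/λ, so λ = 1/289.0 = 0.00346.

λ ≈ 0.00346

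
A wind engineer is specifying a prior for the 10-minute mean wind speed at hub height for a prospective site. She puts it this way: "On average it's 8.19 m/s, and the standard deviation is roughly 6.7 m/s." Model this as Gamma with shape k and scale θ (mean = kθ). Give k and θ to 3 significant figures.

For Gamma(k, scale θ): mean = kθ, variance = kθ², so CV = 1/√k.
CV = SD/mean = 6.7/8.19 = 0.8181, hence k = 1/CV² = 1.49.
Then θ = mean/k = 8.19/1.49 = 5.48.

k ≈ 1.49, θ ≈ 5.48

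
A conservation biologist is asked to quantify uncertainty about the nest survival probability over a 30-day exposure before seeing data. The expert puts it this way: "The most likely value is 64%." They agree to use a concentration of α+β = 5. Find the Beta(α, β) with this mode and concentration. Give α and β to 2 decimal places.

For α,β > 1 the Beta mode is (α−1)/(α+β−2). With α+β = 5, the mode is (α−1)/3.
Set (α−1)/3 = 0.64 → α = 1 + 0.64·3 = 2.92.
β = 5 − α = 2.08.

α = 2.92, β = 2.08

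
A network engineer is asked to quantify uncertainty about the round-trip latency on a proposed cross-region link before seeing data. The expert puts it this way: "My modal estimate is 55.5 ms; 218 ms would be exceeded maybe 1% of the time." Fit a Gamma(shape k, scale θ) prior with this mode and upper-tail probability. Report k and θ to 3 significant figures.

k ≈ 3.24, θ ≈ 24.7

Gamma(k,θ) with k>1 has mode (k−1)θ, so θ = 55.5/(k−1).
Need P(X < 218) = 0.99 with θ tied to k this way. Start at k = 2, θ = 55.5: P(X<218) ≈ 0.903.
Too low — raise k to concentrate. Iterating converges to k ≈ 3.24.
Then θ = 55.5/(3.24−1) ≈ 24.7.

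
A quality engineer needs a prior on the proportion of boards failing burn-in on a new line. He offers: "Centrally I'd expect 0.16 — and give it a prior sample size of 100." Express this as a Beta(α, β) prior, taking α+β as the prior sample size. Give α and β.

α = 16, β = 84

Under the effective-sample-size interpretation, Beta(α, β) has prior mean α/(α+β) and prior sample size α+β.
So α+β = 100 and α/(α+β) = 0.16, giving α = 0.16·100 = 16 and β = 100 − 16 = 84.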